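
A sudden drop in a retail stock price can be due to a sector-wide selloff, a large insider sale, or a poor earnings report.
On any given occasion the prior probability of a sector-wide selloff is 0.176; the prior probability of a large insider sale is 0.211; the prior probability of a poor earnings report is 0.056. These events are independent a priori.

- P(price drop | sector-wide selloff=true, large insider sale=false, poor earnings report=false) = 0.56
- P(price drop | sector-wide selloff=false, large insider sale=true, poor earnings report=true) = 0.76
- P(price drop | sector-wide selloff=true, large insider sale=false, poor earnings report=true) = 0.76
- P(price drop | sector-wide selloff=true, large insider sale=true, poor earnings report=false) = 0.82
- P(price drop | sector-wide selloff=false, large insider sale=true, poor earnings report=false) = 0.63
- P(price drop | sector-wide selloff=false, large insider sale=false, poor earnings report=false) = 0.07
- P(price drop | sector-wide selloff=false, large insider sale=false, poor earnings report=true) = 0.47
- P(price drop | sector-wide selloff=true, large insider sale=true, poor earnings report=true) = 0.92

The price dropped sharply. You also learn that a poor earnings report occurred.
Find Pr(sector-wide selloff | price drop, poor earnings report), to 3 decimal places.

Pr(sector-wide selloff | price drop, poor earnings report) ≈ 0.242

For the numerator, keep only sector-wide selloff=true terms: 0.105537 + 0.034165 = 0.139702
The normalizing constant is 0.47×0.824×0.789 + 0.76×0.824×0.211 + 0.76×0.176×0.789 + 0.92×0.176×0.211 = 0.577403
P(sector-wide selloff | price drop, poor earnings report) = 0.139702/0.577403 ≈ 0.242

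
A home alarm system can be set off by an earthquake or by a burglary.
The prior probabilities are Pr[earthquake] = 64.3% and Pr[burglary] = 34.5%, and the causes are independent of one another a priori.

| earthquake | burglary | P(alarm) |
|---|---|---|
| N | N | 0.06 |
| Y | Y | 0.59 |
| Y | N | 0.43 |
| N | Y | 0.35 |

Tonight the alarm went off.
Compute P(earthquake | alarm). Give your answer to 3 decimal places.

P(alarm) = 0.06·0.357·0.655 + 0.35·0.357·0.345 + 0.43·0.643·0.655 + 0.59·0.643·0.345 = 0.014030 + 0.043108 + 0.181101 + 0.130883 = 0.369122
The earthquake-present share is 0.181101 + 0.130883 = 0.311984.
Hence the posterior is 0.311984/0.369122 ≈ 0.845.

P(earthquake | alarm) ≈ 0.845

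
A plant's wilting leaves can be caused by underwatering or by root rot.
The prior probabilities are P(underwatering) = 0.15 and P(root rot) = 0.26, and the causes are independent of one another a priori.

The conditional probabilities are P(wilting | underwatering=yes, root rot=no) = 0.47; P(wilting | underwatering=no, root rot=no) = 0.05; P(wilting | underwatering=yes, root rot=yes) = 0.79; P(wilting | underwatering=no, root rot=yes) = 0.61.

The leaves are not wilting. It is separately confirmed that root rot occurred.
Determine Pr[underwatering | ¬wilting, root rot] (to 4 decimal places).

Pr[underwatering | ¬wilting, root rot] ≈ 0.0868

Weight on underwatering=true, given the evidence: 0.21·0.15 = 0.031500
Normalizer over all consistent configurations: 0.39·0.85 + 0.21·0.15 = 0.363000
P(underwatering | ¬wilting, root rot) = 0.031500/0.363000 ≈ 0.0868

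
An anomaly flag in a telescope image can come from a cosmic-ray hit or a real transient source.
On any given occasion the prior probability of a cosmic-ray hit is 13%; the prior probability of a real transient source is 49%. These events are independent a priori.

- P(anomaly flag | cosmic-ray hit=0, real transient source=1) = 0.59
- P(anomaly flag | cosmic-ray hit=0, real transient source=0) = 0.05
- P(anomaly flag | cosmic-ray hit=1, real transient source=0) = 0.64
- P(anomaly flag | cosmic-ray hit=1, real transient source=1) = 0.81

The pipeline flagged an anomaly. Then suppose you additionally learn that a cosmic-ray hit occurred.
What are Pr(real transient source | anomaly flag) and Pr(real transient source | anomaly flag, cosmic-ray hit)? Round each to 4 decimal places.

Pr(real transient source | anomaly flag) ≈ 0.8243; Pr(real transient source | anomaly flag, cosmic-ray hit) ≈ 0.5487

For the numerator, keep only real transient source=true terms: 0.251517 + 0.051597 = 0.303114
Normalizer over all consistent configurations: 0.05×0.87×0.51 + 0.59×0.87×0.49 + 0.64×0.13×0.51 + 0.81×0.13×0.49 = 0.367731
P(real transient source | anomaly flag) = 0.303114/0.367731 ≈ 0.8243

Now condition on the additional information:
For the numerator, keep only real transient source=true terms: 0.81·0.49 = 0.396900
Normalizer over all consistent configurations: 0.64·0.51 + 0.81·0.49 = 0.723300
P(real transient source | anomaly flag, cosmic-ray hit) = 0.396900/0.723300 ≈ 0.5487
The drop from 0.8243 to 0.5487 is the explaining-away (discounting) effect.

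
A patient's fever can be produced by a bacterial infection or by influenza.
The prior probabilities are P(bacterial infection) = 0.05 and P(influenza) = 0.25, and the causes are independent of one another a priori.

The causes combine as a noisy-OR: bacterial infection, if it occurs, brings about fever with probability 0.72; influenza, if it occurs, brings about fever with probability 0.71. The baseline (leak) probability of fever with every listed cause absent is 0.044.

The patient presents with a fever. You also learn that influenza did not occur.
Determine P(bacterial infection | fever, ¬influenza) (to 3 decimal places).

Under noisy-OR, P(fever | causes) = 1 − (1−0.044)·∏(1−qᵢ) over the active causes.
For the numerator, keep only bacterial infection=true terms: 0.73232*0.05 = 0.036616
Normalizer over all consistent configurations: 0.044*0.95 + 0.73232*0.05 = 0.078416
Posterior = 0.036616 / 0.078416 ≈ 0.467

P(bacterial infection | fever, ¬influenza) ≈ 0.467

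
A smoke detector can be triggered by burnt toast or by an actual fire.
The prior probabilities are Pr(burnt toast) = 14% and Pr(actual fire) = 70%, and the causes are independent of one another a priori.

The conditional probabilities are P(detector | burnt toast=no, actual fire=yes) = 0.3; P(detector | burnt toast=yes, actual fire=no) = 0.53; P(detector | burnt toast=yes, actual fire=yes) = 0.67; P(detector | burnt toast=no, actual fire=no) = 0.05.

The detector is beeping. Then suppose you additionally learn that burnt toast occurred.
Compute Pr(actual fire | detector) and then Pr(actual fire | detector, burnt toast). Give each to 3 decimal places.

P(detector) = 0.05·0.86·0.3 + 0.3·0.86·0.7 + 0.53·0.14·0.3 + 0.67·0.14·0.7 = 0.012900 + 0.180600 + 0.022260 + 0.065660 = 0.281420
The actual fire-present share is 0.180600 + 0.065660 = 0.246260.
Hence the posterior is 0.246260/0.281420 ≈ 0.875.

Now condition on the additional information:
Enumerate both values of actual fire and weight by the priors:
  P(detector | burnt toast) = 0.53×0.3 + 0.67×0.7
        = 0.159000 + 0.469000 = 0.628000
The terms with actual fire present sum to 0.469000, so
  P(actual fire | detector, burnt toast) = 0.469000 / 0.628000 ≈ 0.747
— burnt toast explains away the evidence for actual fire.

Pr(actual fire | detector) ≈ 0.875; Pr(actual fire | detector, burnt toast) ≈ 0.747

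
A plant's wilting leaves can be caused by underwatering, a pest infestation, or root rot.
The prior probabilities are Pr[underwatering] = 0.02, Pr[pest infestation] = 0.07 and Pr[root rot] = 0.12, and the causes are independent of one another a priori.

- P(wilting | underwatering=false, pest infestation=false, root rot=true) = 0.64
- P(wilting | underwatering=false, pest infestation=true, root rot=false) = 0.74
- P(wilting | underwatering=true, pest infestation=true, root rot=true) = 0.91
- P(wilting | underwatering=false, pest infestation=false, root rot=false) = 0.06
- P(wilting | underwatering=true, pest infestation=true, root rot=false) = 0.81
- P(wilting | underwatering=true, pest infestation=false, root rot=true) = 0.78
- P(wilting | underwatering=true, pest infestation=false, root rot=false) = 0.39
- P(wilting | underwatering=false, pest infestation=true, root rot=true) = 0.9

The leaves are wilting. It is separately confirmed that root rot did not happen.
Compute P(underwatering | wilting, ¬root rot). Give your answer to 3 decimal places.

P(underwatering | wilting, ¬root rot) ≈ 0.074

P(wilting | ¬root rot) = 0.06×0.98×0.93 + 0.74×0.98×0.07 + 0.39×0.02×0.93 + 0.81×0.02×0.07 = 0.054684 + 0.050764 + 0.007254 + 0.001134 = 0.113836
Restricting to configurations with underwatering present: 0.007254 + 0.001134 = 0.008388.
So P(underwatering | wilting, ¬root rot) = 0.008388/0.113836 ≈ 0.074.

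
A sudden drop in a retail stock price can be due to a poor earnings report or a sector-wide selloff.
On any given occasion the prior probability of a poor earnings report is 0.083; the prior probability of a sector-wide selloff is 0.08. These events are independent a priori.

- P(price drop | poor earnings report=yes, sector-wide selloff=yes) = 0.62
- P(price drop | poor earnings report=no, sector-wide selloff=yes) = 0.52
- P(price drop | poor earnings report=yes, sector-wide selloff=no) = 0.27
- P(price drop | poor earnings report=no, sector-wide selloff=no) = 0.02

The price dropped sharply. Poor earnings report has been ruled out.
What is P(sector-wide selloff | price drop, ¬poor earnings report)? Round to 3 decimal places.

Sum P(price drop|·) weighted by the priors over both values of sector-wide selloff:
  P(price drop | ¬poor earnings report) = 0.02×0.92 + 0.52×0.08
        = 0.018400 + 0.041600 = 0.060000
Keeping only the sector-wide selloff-present terms gives 0.041600, so
  P(sector-wide selloff | price drop, ¬poor earnings report) = 0.041600 / 0.060000 ≈ 0.693

P(sector-wide selloff | price drop, ¬poor earnings report) ≈ 0.693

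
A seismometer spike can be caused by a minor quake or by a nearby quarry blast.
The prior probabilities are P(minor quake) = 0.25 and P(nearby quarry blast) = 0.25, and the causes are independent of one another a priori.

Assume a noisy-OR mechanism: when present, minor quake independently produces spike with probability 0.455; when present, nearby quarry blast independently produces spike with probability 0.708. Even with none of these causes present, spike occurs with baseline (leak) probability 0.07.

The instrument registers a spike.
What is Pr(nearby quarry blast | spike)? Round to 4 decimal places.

Under noisy-OR, P(spike | causes) = 1 − (1−0.07)·∏(1−qᵢ) over the active causes.
Enumerate the 4 (minor quake, nearby quarry blast) configurations and weight by the priors:
  P(spike) = 0.07*0.75*0.75 + 0.72844*0.75*0.25 + 0.49315*0.25*0.75 + 0.852*0.25*0.25
        = 0.039375 + 0.136582 + 0.092466 + 0.053250 = 0.321673
The terms with nearby quarry blast present sum to 0.189832, so
  P(nearby quarry blast | spike) = 0.189832 / 0.321673 ≈ 0.5901

Pr(nearby quarry blast | spike) ≈ 0.5901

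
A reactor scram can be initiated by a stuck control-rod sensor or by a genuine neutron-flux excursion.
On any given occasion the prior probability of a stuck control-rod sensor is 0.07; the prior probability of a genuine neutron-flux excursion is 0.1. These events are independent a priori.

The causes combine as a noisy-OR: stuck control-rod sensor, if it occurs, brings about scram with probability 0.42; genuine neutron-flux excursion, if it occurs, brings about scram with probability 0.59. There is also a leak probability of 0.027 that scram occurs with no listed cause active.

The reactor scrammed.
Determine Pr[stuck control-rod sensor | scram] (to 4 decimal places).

Under noisy-OR, P(scram | causes) = 1 − (1−0.027)·∏(1−qᵢ) over the active causes.
P(scram) = 0.027*0.93*0.9 + 0.60107*0.93*0.1 + 0.43566*0.07*0.9 + 0.768621*0.07*0.1 = 0.022599 + 0.055900 + 0.027447 + 0.005380 = 0.111326
Restricting to configurations with stuck control-rod sensor present: 0.027447 + 0.005380 = 0.032827.
P(stuck control-rod sensor | scram) = 0.032827 / 0.111326 ≈ 0.2949

Pr[stuck control-rod sensor | scram] ≈ 0.2949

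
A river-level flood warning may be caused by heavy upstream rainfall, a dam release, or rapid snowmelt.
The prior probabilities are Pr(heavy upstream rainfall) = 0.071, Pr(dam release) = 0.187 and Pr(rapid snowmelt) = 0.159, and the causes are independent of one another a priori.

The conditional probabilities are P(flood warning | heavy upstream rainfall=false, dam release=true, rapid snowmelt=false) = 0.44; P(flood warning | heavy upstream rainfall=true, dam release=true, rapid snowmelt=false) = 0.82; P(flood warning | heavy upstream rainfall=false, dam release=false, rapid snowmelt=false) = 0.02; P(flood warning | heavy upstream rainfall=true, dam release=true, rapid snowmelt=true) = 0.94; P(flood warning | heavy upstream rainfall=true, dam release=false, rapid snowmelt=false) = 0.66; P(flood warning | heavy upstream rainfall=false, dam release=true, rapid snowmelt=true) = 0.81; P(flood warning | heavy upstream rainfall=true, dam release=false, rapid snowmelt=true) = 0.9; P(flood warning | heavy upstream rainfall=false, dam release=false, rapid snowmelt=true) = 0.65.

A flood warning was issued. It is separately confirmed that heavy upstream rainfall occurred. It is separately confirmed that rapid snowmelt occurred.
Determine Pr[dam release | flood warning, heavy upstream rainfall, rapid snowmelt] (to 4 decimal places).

By total probability over both values of dam release:
  P(flood warning | heavy upstream rainfall, rapid snowmelt) = 0.9×0.813 + 0.94×0.187
        = 0.731700 + 0.175780 = 0.907480
Configurations with dam release contribute 0.175780, so
  P(dam release | flood warning, heavy upstream rainfall, rapid snowmelt) = 0.175780 / 0.907480 ≈ 0.1937

Pr[dam release | flood warning, heavy upstream rainfall, rapid snowmelt] ≈ 0.1937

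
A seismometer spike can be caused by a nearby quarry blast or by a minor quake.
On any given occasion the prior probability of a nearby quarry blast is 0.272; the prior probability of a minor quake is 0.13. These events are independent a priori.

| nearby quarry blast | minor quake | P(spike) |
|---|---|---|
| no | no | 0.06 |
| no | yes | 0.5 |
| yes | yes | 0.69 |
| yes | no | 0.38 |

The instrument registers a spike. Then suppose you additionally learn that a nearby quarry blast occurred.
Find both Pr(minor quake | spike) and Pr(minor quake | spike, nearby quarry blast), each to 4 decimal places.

Pr(minor quake | spike) ≈ 0.3592; Pr(minor quake | spike, nearby quarry blast) ≈ 0.2134

P(spike) = 0.06*0.728*0.87 + 0.5*0.728*0.13 + 0.38*0.272*0.87 + 0.69*0.272*0.13 = 0.038002 + 0.047320 + 0.089923 + 0.024398 = 0.199643
Restricting to configurations with minor quake present: 0.047320 + 0.024398 = 0.071718.
So P(minor quake | spike) = 0.071718/0.199643 ≈ 0.3592.

Now also conditioning on nearby quarry blast=true:
Numerator (weight on configurations with minor quake): 0.69·0.13 = 0.089700
Normalizer over all consistent configurations: 0.38·0.87 + 0.69·0.13 = 0.420300
P(minor quake | spike, nearby quarry blast) = 0.089700/0.420300 ≈ 0.2134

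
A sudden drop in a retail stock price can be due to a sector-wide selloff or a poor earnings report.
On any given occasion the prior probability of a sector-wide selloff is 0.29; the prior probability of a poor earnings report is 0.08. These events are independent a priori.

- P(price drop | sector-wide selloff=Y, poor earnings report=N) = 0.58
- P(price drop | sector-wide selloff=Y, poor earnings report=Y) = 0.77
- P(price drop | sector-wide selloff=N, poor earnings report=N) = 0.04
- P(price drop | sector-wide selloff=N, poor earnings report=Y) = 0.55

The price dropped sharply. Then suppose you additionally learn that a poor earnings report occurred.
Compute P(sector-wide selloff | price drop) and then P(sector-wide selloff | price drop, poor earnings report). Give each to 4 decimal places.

P(sector-wide selloff | price drop) ≈ 0.7505; P(sector-wide selloff | price drop, poor earnings report) ≈ 0.3638

P(price drop) = 0.04*0.71*0.92 + 0.55*0.71*0.08 + 0.58*0.29*0.92 + 0.77*0.29*0.08 = 0.026128 + 0.031240 + 0.154744 + 0.017864 = 0.229976
The sector-wide selloff-present share is 0.154744 + 0.017864 = 0.172608.
So P(sector-wide selloff | price drop) = 0.172608/0.229976 ≈ 0.7505.

With the extra evidence:
Numerator (weight on configurations with sector-wide selloff): 0.77·0.29 = 0.223300
Denominator P(price drop | poor earnings report): 0.55·0.71 + 0.77·0.29 = 0.613800
P(sector-wide selloff | price drop, poor earnings report) = 0.223300/0.613800 ≈ 0.3638
This is intercausal reasoning (explaining away): once poor earnings report accounts for the price drop, sector-wide selloff becomes less likely.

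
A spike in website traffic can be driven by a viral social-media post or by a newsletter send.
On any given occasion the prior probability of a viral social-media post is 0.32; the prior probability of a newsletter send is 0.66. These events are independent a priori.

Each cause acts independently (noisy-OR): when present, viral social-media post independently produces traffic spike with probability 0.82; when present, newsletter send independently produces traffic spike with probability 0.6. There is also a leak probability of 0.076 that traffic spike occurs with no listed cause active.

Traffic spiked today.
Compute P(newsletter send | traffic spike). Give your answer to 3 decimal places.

P(newsletter send | traffic spike) ≈ 0.816

Under noisy-OR, P(traffic spike | causes) = 1 − (1−0.076)·∏(1−qᵢ) over the active causes.
For the numerator, keep only newsletter send=true terms: 0.282924 + 0.197149 = 0.480073
The normalizing constant is 0.076×0.68×0.34 + 0.6304×0.68×0.66 + 0.83368×0.32×0.34 + 0.933472×0.32×0.66 = 0.588348
P(newsletter send | traffic spike) = 0.480073/0.588348 ≈ 0.816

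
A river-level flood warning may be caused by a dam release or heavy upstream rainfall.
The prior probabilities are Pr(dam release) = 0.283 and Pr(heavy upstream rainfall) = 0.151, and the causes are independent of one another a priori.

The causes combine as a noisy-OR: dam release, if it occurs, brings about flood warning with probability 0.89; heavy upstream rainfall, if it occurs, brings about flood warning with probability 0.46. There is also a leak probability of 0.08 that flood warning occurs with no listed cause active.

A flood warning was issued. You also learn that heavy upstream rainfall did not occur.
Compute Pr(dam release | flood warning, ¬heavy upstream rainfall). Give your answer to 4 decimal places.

Under noisy-OR, P(flood warning | causes) = 1 − (1−0.08)·∏(1−qᵢ) over the active causes.
Enumerate both values of dam release and weight by the priors:
  P(flood warning | ¬heavy upstream rainfall) = 0.08·0.717 + 0.8988·0.283
        = 0.057360 + 0.254360 = 0.311720
Configurations with dam release contribute 0.254360, so
  P(dam release | flood warning, ¬heavy upstream rainfall) = 0.254360 / 0.311720 ≈ 0.8160

Pr(dam release | flood warning, ¬heavy upstream rainfall) ≈ 0.8160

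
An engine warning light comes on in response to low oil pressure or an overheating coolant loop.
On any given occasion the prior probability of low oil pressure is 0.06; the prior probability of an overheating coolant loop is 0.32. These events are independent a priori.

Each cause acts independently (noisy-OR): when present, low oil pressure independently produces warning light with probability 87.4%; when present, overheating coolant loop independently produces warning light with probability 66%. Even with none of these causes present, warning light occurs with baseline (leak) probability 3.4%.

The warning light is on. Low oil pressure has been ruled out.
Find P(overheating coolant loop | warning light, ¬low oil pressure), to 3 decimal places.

P(overheating coolant loop | warning light, ¬low oil pressure) ≈ 0.903

Under noisy-OR, P(warning light | causes) = 1 − (1−0.034)·∏(1−qᵢ) over the active causes.
Enumerate both values of overheating coolant loop and weight by the priors:
  P(warning light | ¬low oil pressure) = 0.034×0.68 + 0.67156×0.32
        = 0.023120 + 0.214899 = 0.238019
Keeping only the overheating coolant loop-present terms gives 0.214899, so
  P(overheating coolant loop | warning light, ¬low oil pressure) = 0.214899 / 0.238019 ≈ 0.903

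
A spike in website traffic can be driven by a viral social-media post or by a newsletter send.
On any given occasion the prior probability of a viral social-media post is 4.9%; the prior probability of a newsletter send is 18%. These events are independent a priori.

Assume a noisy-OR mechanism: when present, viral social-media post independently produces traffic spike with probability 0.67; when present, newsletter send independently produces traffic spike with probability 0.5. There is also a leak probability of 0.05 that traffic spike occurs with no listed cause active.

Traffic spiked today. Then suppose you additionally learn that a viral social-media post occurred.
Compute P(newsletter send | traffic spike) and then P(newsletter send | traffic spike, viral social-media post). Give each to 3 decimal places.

Under noisy-OR, P(traffic spike | causes) = 1 − (1−0.05)·∏(1−qᵢ) over the active causes.
P(traffic spike) = 0.05×0.951×0.82 + 0.525×0.951×0.18 + 0.6865×0.049×0.82 + 0.84325×0.049×0.18 = 0.038991 + 0.089870 + 0.027584 + 0.007437 = 0.163882
Restricting to configurations with newsletter send present: 0.089870 + 0.007437 = 0.097307.
P(newsletter send | traffic spike) = 0.097307 / 0.163882 ≈ 0.594

Now also conditioning on viral social-media post=true:
Enumerate both values of newsletter send and weight by the priors:
  P(traffic spike | viral social-media post) = 0.6865*0.82 + 0.84325*0.18
        = 0.562930 + 0.151785 = 0.714715
Keeping only the newsletter send-present terms gives 0.151785, so
  P(newsletter send | traffic spike, viral social-media post) = 0.151785 / 0.714715 ≈ 0.212

P(newsletter send | traffic spike) ≈ 0.594; P(newsletter send | traffic spike, viral social-media post) ≈ 0.212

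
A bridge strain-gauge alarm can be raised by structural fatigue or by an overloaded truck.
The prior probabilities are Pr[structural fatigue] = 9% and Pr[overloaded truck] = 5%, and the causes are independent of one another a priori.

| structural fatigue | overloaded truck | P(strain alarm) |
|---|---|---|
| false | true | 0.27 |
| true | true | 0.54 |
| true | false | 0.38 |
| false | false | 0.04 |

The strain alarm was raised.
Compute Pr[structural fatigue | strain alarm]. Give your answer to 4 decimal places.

Sum P(strain alarm|·) weighted by the priors over the 4 (structural fatigue, overloaded truck) configurations:
  P(strain alarm) = 0.04×0.91×0.95 + 0.27×0.91×0.05 + 0.38×0.09×0.95 + 0.54×0.09×0.05
        = 0.034580 + 0.012285 + 0.032490 + 0.002430 = 0.081785
Configurations with structural fatigue contribute 0.034920, so
  P(structural fatigue | strain alarm) = 0.034920 / 0.081785 ≈ 0.4270

Pr[structural fatigue | strain alarm] ≈ 0.4270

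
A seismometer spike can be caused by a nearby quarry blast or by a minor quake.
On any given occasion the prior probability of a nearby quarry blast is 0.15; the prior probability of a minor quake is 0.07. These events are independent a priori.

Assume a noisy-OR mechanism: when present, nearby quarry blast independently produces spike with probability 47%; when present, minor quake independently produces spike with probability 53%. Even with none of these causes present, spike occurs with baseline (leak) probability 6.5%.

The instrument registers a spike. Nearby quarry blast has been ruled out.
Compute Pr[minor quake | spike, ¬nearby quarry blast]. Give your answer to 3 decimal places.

Pr[minor quake | spike, ¬nearby quarry blast] ≈ 0.394

Under noisy-OR, P(spike | causes) = 1 − (1−0.065)·∏(1−qᵢ) over the active causes.
By total probability over both values of minor quake:
  P(spike | ¬nearby quarry blast) = 0.065·0.93 + 0.56055·0.07
        = 0.060450 + 0.039239 = 0.099689
Keeping only the minor quake-present terms gives 0.039239, so
  P(minor quake | spike, ¬nearby quarry blast) = 0.039239 / 0.099689 ≈ 0.394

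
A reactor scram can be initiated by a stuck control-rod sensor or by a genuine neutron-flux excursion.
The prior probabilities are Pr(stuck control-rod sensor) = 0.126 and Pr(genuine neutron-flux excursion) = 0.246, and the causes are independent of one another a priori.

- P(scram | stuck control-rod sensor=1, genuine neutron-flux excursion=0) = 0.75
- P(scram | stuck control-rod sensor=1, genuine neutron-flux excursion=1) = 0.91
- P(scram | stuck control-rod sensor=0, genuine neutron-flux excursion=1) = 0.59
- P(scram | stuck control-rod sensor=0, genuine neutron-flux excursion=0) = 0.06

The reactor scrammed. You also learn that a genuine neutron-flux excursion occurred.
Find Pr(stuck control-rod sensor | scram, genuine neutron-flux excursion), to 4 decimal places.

Sum P(scram|·) weighted by the priors over both values of stuck control-rod sensor:
  P(scram | genuine neutron-flux excursion) = 0.59*0.874 + 0.91*0.126
        = 0.515660 + 0.114660 = 0.630320
The terms with stuck control-rod sensor present sum to 0.114660, so
  P(stuck control-rod sensor | scram, genuine neutron-flux excursion) = 0.114660 / 0.630320 ≈ 0.1819

Pr(stuck control-rod sensor | scram, genuine neutron-flux excursion) ≈ 0.1819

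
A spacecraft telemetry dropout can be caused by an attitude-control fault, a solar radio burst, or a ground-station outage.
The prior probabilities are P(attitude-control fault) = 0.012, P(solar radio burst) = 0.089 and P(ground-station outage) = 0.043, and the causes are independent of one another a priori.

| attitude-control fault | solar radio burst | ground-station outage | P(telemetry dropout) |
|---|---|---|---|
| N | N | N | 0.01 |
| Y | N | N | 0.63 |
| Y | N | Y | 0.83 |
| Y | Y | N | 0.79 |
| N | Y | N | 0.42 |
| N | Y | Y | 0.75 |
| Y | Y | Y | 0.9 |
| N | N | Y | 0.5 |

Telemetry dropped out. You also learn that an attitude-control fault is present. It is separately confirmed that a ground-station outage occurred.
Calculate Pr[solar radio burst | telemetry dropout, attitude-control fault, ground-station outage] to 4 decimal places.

Pr[solar radio burst | telemetry dropout, attitude-control fault, ground-station outage] ≈ 0.0958

Numerator (weight on configurations with solar radio burst): 0.9·0.089 = 0.080100
Normalizer over all consistent configurations: 0.83·0.911 + 0.9·0.089 = 0.836230
P(solar radio burst | telemetry dropout, attitude-control fault, ground-station outage) = 0.080100/0.836230 ≈ 0.0958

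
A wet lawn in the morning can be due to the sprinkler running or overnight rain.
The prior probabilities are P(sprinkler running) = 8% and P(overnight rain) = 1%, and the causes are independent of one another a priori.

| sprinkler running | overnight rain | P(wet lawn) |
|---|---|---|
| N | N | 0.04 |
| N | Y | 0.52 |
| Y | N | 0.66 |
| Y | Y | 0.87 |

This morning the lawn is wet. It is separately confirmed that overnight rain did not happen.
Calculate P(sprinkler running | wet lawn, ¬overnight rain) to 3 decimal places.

P(wet lawn | ¬overnight rain) = 0.04*0.92 + 0.66*0.08 = 0.036800 + 0.052800 = 0.089600
Restricting to configurations with sprinkler running present: 0.66*0.08 = 0.052800.
So P(sprinkler running | wet lawn, ¬overnight rain) = 0.052800/0.089600 ≈ 0.589.

P(sprinkler running | wet lawn, ¬overnight rain) ≈ 0.589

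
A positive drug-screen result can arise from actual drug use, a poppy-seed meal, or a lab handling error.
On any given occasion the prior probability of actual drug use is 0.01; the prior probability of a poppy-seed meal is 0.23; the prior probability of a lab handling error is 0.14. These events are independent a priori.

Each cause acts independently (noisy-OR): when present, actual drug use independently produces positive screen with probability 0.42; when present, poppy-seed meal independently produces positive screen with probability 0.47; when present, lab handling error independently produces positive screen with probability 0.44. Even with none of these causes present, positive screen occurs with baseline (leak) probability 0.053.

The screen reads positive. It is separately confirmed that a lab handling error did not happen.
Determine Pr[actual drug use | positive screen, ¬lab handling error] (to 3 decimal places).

Under noisy-OR, P(positive screen | causes) = 1 − (1−0.053)·∏(1−qᵢ) over the active causes.
P(positive screen | ¬lab handling error) = 0.053·0.99·0.77 + 0.49809·0.99·0.23 + 0.45074·0.01·0.77 + 0.708892·0.01·0.23 = 0.040402 + 0.113415 + 0.003471 + 0.001630 = 0.158918
Of this, 0.005101 comes from 0.003471 + 0.001630 (the actual drug use=true cases).
So P(actual drug use | positive screen, ¬lab handling error) = 0.005101/0.158918 ≈ 0.032.

Pr[actual drug use | positive screen, ¬lab handling error] ≈ 0.032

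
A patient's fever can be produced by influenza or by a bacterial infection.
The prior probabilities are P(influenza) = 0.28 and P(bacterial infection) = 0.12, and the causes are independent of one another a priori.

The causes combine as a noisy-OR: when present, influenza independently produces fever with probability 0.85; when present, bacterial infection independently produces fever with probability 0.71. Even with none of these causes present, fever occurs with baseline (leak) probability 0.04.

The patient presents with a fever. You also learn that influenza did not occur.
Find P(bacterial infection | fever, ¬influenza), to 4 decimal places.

Under noisy-OR, P(fever | causes) = 1 − (1−0.04)·∏(1−qᵢ) over the active causes.
By total probability over both values of bacterial infection:
  P(fever | ¬influenza) = 0.04·0.88 + 0.7216·0.12
        = 0.035200 + 0.086592 = 0.121792
The terms with bacterial infection present sum to 0.086592, so
  P(bacterial infection | fever, ¬influenza) = 0.086592 / 0.121792 ≈ 0.7110

P(bacterial infection | fever, ¬influenza) ≈ 0.7110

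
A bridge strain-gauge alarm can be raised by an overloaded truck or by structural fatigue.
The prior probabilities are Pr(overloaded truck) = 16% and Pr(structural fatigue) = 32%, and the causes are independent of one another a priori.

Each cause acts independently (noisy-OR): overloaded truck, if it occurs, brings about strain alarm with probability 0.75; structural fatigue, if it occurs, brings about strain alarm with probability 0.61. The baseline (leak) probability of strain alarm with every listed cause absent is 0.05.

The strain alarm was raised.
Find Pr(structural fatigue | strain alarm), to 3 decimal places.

Pr(structural fatigue | strain alarm) ≈ 0.659

Under noisy-OR, P(strain alarm | causes) = 1 − (1−0.05)·∏(1−qᵢ) over the active causes.
Weight on structural fatigue=true, given the evidence: 0.169210 + 0.046458 = 0.215668
The normalizing constant is 0.05×0.84×0.68 + 0.6295×0.84×0.32 + 0.7625×0.16×0.68 + 0.907375×0.16×0.32 = 0.327188
P(structural fatigue | strain alarm) = 0.215668/0.327188 ≈ 0.659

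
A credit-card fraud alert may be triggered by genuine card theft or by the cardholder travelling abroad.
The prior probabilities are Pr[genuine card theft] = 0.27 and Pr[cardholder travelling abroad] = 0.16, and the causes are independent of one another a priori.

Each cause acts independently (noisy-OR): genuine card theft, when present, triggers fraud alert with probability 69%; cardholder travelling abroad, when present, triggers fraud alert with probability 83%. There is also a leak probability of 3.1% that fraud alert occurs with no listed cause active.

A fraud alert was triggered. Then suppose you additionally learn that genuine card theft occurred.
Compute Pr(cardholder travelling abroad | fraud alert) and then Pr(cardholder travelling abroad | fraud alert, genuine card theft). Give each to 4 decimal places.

Under noisy-OR, P(fraud alert | causes) = 1 − (1−0.031)·∏(1−qᵢ) over the active causes.
Numerator (weight on configurations with cardholder travelling abroad): 0.097560 + 0.040994 = 0.138554
Denominator P(fraud alert): 0.031·0.73·0.84 + 0.83527·0.73·0.16 + 0.69961·0.27·0.84 + 0.948934·0.27·0.16 = 0.316235
Posterior = 0.138554 / 0.316235 ≈ 0.4381

Now also conditioning on genuine card theft=true:
Enumerate both values of cardholder travelling abroad and weight by the priors:
  P(fraud alert | genuine card theft) = 0.69961*0.84 + 0.948934*0.16
        = 0.587672 + 0.151829 = 0.739501
Keeping only the cardholder travelling abroad-present terms gives 0.151829, so
  P(cardholder travelling abroad | fraud alert, genuine card theft) = 0.151829 / 0.739501 ≈ 0.2053
The drop from 0.4381 to 0.2053 is the explaining-away (discounting) effect.

Pr(cardholder travelling abroad | fraud alert) ≈ 0.4381; Pr(cardholder travelling abroad | fraud alert, genuine card theft) ≈ 0.2053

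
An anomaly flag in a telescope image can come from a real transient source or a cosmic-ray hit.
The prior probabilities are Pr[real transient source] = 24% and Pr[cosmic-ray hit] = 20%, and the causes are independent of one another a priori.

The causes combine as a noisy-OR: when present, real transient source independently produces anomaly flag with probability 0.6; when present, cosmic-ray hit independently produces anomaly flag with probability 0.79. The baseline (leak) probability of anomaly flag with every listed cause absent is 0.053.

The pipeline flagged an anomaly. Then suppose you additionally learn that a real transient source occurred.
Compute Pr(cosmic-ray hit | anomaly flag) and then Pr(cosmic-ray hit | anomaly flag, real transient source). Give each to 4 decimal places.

Pr(cosmic-ray hit | anomaly flag) ≈ 0.5228; Pr(cosmic-ray hit | anomaly flag, real transient source) ≈ 0.2703

Under noisy-OR, P(anomaly flag | causes) = 1 − (1−0.053)·∏(1−qᵢ) over the active causes.
For the numerator, keep only cosmic-ray hit=true terms: 0.121772 + 0.044182 = 0.165954
The normalizing constant is 0.053*0.76*0.8 + 0.80113*0.76*0.2 + 0.6212*0.24*0.8 + 0.920452*0.24*0.2 = 0.317448
P(cosmic-ray hit | anomaly flag) = 0.165954/0.317448 ≈ 0.5228

With the extra evidence:
Sum P(anomaly flag|·) weighted by the priors over both values of cosmic-ray hit:
  P(anomaly flag | real transient source) = 0.6212·0.8 + 0.920452·0.2
        = 0.496960 + 0.184090 = 0.681050
Keeping only the cosmic-ray hit-present terms gives 0.184090, so
  P(cosmic-ray hit | anomaly flag, real transient source) = 0.184090 / 0.681050 ≈ 0.2703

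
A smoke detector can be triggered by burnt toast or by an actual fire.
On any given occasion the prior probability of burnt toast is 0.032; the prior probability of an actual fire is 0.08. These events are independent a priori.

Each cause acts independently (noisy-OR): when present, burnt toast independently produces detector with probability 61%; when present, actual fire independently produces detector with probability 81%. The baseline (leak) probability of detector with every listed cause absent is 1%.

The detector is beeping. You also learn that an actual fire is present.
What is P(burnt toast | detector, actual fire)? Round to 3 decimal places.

Under noisy-OR, P(detector | causes) = 1 − (1−0.01)·∏(1−qᵢ) over the active causes.
By total probability over both values of burnt toast:
  P(detector | actual fire) = 0.8119·0.968 + 0.926641·0.032
        = 0.785919 + 0.029653 = 0.815572
Configurations with burnt toast contribute 0.029653, so
  P(burnt toast | detector, actual fire) = 0.029653 / 0.815572 ≈ 0.036

P(burnt toast | detector, actual fire) ≈ 0.036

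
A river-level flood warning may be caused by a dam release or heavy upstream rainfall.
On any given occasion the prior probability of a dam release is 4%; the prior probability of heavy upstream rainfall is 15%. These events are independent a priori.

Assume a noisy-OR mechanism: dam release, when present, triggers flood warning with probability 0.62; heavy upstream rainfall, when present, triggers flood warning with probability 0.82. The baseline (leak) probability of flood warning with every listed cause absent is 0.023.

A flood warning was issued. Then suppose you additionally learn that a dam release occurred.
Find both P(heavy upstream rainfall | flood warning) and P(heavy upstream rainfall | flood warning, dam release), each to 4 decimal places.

P(heavy upstream rainfall | flood warning) ≈ 0.7558; P(heavy upstream rainfall | flood warning, dam release) ≈ 0.2076

Under noisy-OR, P(flood warning | causes) = 1 − (1−0.023)·∏(1−qᵢ) over the active causes.
Numerator (weight on configurations with heavy upstream rainfall): 0.118676 + 0.005599 = 0.124275
The normalizing constant is 0.023*0.96*0.85 + 0.82414*0.96*0.15 + 0.62874*0.04*0.85 + 0.933173*0.04*0.15 = 0.164420
Posterior = 0.124275 / 0.164420 ≈ 0.7558

With the extra evidence:
P(flood warning | dam release) = 0.62874*0.85 + 0.933173*0.15 = 0.534429 + 0.139976 = 0.674405
Of this, 0.139976 comes from 0.933173*0.15 (the heavy upstream rainfall=true cases).
So P(heavy upstream rainfall | flood warning, dam release) = 0.139976/0.674405 ≈ 0.2076.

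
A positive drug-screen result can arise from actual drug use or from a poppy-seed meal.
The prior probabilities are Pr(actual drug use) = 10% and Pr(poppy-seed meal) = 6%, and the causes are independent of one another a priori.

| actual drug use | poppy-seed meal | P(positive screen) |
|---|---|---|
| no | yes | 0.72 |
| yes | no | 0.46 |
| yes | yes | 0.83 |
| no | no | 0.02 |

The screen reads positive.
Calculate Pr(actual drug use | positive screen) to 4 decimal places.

Sum P(positive screen|·) weighted by the priors over the 4 (actual drug use, poppy-seed meal) configurations:
  P(positive screen) = 0.02*0.9*0.94 + 0.72*0.9*0.06 + 0.46*0.1*0.94 + 0.83*0.1*0.06
        = 0.016920 + 0.038880 + 0.043240 + 0.004980 = 0.104020
The terms with actual drug use present sum to 0.048220, so
  P(actual drug use | positive screen) = 0.048220 / 0.104020 ≈ 0.4636

Pr(actual drug use | positive screen) ≈ 0.4636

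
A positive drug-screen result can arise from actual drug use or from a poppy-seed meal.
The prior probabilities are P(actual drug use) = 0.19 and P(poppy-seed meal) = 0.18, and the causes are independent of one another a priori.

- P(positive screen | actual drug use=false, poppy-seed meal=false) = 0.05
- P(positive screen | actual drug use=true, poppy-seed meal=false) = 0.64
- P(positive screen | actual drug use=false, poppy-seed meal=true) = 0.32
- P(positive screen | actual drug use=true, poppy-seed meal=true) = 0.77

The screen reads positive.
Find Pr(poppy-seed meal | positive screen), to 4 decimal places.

By total probability over the 4 (actual drug use, poppy-seed meal) configurations:
  P(positive screen) = 0.05*0.81*0.82 + 0.32*0.81*0.18 + 0.64*0.19*0.82 + 0.77*0.19*0.18
        = 0.033210 + 0.046656 + 0.099712 + 0.026334 = 0.205912
Configurations with poppy-seed meal contribute 0.072990, so
  P(poppy-seed meal | positive screen) = 0.072990 / 0.205912 ≈ 0.3545

Pr(poppy-seed meal | positive screen) ≈ 0.3545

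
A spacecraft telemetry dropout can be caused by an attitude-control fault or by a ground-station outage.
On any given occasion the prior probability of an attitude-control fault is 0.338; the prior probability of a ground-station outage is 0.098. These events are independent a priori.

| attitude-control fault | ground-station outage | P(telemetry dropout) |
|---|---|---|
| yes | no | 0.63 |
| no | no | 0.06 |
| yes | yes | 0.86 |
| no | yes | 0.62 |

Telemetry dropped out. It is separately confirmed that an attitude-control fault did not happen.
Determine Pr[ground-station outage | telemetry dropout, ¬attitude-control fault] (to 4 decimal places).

Pr[ground-station outage | telemetry dropout, ¬attitude-control fault] ≈ 0.5289

Weight on ground-station outage=true, given the evidence: 0.62*0.098 = 0.060760
Denominator P(telemetry dropout | ¬attitude-control fault): 0.06*0.902 + 0.62*0.098 = 0.114880
P(ground-station outage | telemetry dropout, ¬attitude-control fault) = 0.060760/0.114880 ≈ 0.5289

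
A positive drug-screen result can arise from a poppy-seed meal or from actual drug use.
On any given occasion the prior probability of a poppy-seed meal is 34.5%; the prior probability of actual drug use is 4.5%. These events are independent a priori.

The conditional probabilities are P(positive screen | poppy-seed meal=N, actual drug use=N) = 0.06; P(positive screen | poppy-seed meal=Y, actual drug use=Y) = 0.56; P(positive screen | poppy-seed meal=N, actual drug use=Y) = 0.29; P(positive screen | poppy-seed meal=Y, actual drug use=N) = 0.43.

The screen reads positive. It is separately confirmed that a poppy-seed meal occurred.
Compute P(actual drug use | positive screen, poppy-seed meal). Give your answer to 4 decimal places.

By total probability over both values of actual drug use:
  P(positive screen | poppy-seed meal) = 0.43×0.955 + 0.56×0.045
        = 0.410650 + 0.025200 = 0.435850
Keeping only the actual drug use-present terms gives 0.025200, so
  P(actual drug use | positive screen, poppy-seed meal) = 0.025200 / 0.435850 ≈ 0.0578

P(actual drug use | positive screen, poppy-seed meal) ≈ 0.0578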